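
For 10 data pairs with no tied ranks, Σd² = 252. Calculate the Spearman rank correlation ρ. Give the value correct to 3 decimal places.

ρ = 1 − 6Σd² / [n(n²−1)] = 1 − 6×252 / (10×99)
  = 1 − 1512/990 = 1 − 1.5273 ≈ -0.527

-0.527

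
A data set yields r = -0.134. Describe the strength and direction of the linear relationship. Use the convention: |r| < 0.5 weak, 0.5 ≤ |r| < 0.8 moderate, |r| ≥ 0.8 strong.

weak negative

r = -0.134 < 0 so the relationship is negative.
|r| = 0.134, which falls in the weak range.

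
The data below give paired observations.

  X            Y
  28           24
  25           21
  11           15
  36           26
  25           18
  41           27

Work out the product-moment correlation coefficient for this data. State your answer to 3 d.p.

0.943

n = 6, ΣX = 166, ΣY = 131, ΣX² = 5132, ΣY² = 2971, ΣXY = 3855
nΣXY − ΣXΣY = 23130 − 21746 = 1384
nΣX² − (ΣX)² = 30792 − 27556 = 3236; nΣY² − (ΣY)² = 17826 − 17161 = 665
r = 1384 / √(3236 × 665) = 1384 / 1466.9492 ≈ 0.943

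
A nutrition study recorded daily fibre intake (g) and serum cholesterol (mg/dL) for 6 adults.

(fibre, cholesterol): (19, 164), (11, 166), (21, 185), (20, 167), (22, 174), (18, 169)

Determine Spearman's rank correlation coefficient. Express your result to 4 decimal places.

0.6571

Rank fibre: 3, 1, 5, 4, 6, 2
Rank cholesterol: 1, 2, 6, 3, 5, 4
d = rank(fibre) − rank(cholesterol): 2, -1, -1, 1, 1, -2; Σd² = 12
ρ = 1 − 6Σd² / [n(n²−1)] = 1 − 6×12 / (6×35) = 1 − 72/210 ≈ 0.6571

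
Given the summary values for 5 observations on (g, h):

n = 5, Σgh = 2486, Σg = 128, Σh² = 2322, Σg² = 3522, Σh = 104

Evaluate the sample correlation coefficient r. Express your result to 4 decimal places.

-0.8939

r = (nΣgh − ΣgΣh) / √[(nΣg² − (Σg)²)(nΣh² − (Σh)²)]
Numerator: 5×2486 − 128×104 = -882
Denominator: √[(17610 − 16384)(11610 − 10816)] = √[1226 × 794] = 986.6327
r = -882 / 986.6327 ≈ -0.8939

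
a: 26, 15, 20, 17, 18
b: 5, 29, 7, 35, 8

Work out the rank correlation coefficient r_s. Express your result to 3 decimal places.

-0.900

Rank a: 5, 1, 4, 2, 3
Rank b: 1, 4, 2, 5, 3
d = rank(a) − rank(b): 4, -3, 2, -3, 0; Σd² = 38
ρ = 1 − 6Σd² / [n(n²−1)] = 1 − 6×38 / (5×24) = 1 − 228/120 ≈ -0.900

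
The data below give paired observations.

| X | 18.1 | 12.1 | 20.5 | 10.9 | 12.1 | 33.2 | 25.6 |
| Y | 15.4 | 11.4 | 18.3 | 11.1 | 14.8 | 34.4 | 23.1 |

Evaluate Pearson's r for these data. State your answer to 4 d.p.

n = 7, ΣX = 132.5, ΣY = 128.5, ΣX² = 2917.09, ΣY² = 2761.23, ΣXY = 2825.34
nΣXY − ΣXΣY = 19777.38 − 17026.25 = 2751.13
nΣX² − (ΣX)² = 20419.63 − 17556.25 = 2863.38; nΣY² − (ΣY)² = 19328.61 − 16512.25 = 2816.36
r = 2751.13 / √(2863.38 × 2816.36) = 2751.13 / 2839.7727 ≈ 0.9688

0.9688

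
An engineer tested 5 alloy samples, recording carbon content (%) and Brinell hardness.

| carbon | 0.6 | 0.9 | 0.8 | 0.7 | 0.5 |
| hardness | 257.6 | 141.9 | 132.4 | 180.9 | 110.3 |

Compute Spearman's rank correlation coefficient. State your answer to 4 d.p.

0.1000

Rank carbon: 2, 5, 4, 3, 1
Rank hardness: 5, 3, 2, 4, 1
d = rank(carbon) − rank(hardness): -3, 2, 2, -1, 0; Σd² = 18
ρ = 1 − 6Σd² / [n(n²−1)] = 1 − 6×18 / (5×24) = 1 − 108/120 ≈ 0.1000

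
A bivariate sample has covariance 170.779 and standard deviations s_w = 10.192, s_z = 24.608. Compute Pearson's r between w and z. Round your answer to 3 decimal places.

0.681

r = Cov(w,z) / (s_w · s_z) = 170.779 / (10.192 × 24.608)
  = 170.779 / 250.8047 ≈ 0.681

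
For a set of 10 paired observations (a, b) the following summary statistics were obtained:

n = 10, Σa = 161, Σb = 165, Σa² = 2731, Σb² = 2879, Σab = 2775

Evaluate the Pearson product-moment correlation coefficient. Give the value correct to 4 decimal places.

r = (nΣab − ΣaΣb) / √[(nΣa² − (Σa)²)(nΣb² − (Σb)²)]
Numerator: 10×2775 − 161×165 = 1185
Denominator: √[(27310 − 25921)(28790 − 27225)] = √[1389 × 1565] = 1474.3761
r = 1185 / 1474.3761 ≈ 0.8037

0.8037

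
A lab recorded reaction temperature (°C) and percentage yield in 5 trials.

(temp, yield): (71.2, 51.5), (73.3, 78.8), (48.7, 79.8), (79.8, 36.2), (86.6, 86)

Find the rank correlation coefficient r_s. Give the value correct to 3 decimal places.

Rank temp: 2, 3, 1, 4, 5
Rank yield: 2, 3, 4, 1, 5
d = rank(temp) − rank(yield): 0, 0, -3, 3, 0; Σd² = 18
ρ = 1 − 6Σd² / [n(n²−1)] = 1 − 6×18 / (5×24) = 1 − 108/120 ≈ 0.100

0.100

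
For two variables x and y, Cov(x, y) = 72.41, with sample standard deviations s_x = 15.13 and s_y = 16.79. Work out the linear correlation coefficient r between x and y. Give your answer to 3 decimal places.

0.285

r = Cov(x,y) / (s_x · s_y) = 72.41 / (15.13 × 16.79)
  = 72.41 / 254.0327 ≈ 0.285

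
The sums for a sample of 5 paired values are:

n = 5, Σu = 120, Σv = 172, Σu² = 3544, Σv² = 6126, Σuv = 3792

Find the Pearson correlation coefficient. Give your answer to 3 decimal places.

r = (nΣuv − ΣuΣv) / √[(nΣu² − (Σu)²)(nΣv² − (Σv)²)]
Numerator: 5×3792 − 120×172 = -1680
Denominator: √[(17720 − 14400)(30630 − 29584)] = √[3320 × 1046] = 1863.5235
r = -1680 / 1863.5235 ≈ -0.902

-0.902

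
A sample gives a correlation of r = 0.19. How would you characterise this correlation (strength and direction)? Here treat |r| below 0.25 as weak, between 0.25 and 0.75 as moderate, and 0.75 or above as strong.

weak positive

r = 0.19 > 0 so the relationship is positive.
|r| = 0.19, which falls in the weak range.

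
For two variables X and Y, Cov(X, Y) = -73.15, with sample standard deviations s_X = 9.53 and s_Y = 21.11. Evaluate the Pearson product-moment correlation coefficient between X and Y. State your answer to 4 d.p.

-0.3636

r = Cov(X,Y) / (s_X · s_Y) = -73.15 / (9.53 × 21.11)
  = -73.15 / 201.1783 ≈ -0.3636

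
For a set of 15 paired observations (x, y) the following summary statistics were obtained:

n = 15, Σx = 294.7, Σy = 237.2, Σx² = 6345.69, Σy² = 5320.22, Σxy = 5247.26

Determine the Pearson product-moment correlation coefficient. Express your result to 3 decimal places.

r = (nΣxy − ΣxΣy) / √[(nΣx² − (Σx)²)(nΣy² − (Σy)²)]
Numerator: 15×5247.26 − 294.7×237.2 = 8806.06
Denominator: √[(95185.35 − 86848.09)(79803.3 − 56263.84)] = √[8337.26 × 23539.46] = 14009.0898
r = 8806.06 / 14009.0898 ≈ 0.629

0.629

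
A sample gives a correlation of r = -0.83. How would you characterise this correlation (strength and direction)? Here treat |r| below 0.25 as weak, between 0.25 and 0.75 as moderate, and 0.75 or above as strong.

r = -0.83 < 0 so the relationship is negative.
|r| = 0.83, which falls in the strong range.

strong negative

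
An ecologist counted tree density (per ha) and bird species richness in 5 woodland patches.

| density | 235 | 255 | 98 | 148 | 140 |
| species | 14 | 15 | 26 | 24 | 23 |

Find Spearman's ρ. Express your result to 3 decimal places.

Rank density: 4, 5, 1, 3, 2
Rank species: 1, 2, 5, 4, 3
d = rank(density) − rank(species): 3, 3, -4, -1, -1; Σd² = 36
ρ = 1 − 6Σd² / [n(n²−1)] = 1 − 6×36 / (5×24) = 1 − 216/120 ≈ -0.800

-0.800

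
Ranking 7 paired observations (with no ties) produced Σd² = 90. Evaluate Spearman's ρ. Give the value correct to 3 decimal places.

ρ = 1 − 6Σd² / [n(n²−1)] = 1 − 6×90 / (7×48)
  = 1 − 540/336 = 1 − 1.6071 ≈ -0.607

-0.607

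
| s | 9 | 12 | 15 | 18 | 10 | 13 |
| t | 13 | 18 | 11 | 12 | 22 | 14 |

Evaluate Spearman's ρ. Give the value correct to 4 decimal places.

-0.6000

Rank s: 1, 3, 5, 6, 2, 4
Rank t: 3, 5, 1, 2, 6, 4
d = rank(s) − rank(t): -2, -2, 4, 4, -4, 0; Σd² = 56
ρ = 1 − 6Σd² / [n(n²−1)] = 1 − 6×56 / (6×35) = 1 − 336/210 ≈ -0.6000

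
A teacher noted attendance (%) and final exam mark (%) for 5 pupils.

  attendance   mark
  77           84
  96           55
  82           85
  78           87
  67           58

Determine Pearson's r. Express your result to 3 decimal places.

n = 5, Σx = 400, Σy = 369, Σx² = 32442, Σy² = 28239, Σxy = 29390
nΣxy − ΣxΣy = 146950 − 147600 = -650
nΣx² − (Σx)² = 162210 − 160000 = 2210; nΣy² − (Σy)² = 141195 − 136161 = 5034
r = -650 / √(2210 × 5034) = -650 / 3335.4370 ≈ -0.195

-0.195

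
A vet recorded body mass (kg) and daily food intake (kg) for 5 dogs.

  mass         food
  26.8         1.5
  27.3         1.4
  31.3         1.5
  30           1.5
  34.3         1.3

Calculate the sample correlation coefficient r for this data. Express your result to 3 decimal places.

-0.554

n = 5, Σx = 149.7, Σy = 7.2, Σx² = 4519.71, Σy² = 10.4, Σxy = 214.96
nΣxy − ΣxΣy = 1074.8 − 1077.84 = -3.04
nΣx² − (Σx)² = 22598.55 − 22410.09 = 188.46; nΣy² − (Σy)² = 52 − 51.84 = 0.16
r = -3.04 / √(188.46 × 0.16) = -3.04 / 5.4912 ≈ -0.554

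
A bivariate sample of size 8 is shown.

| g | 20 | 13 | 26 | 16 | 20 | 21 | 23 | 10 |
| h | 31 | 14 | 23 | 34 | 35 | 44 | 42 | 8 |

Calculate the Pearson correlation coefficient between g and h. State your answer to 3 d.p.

n = 8, Σg = 149, Σh = 231, Σg² = 2971, Σh² = 7831, Σgh = 4614
nΣgh − ΣgΣh = 36912 − 34419 = 2493
nΣg² − (Σg)² = 23768 − 22201 = 1567; nΣh² − (Σh)² = 62648 − 53361 = 9287
r = 2493 / √(1567 × 9287) = 2493 / 3814.8039 ≈ 0.654

0.654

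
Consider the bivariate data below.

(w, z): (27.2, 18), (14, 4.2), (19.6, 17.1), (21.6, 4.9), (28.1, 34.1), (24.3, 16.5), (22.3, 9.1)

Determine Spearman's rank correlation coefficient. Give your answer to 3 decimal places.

0.786

Rank w: 6, 1, 2, 3, 7, 5, 4
Rank z: 6, 1, 5, 2, 7, 4, 3
d = rank(w) − rank(z): 0, 0, -3, 1, 0, 1, 1; Σd² = 12
ρ = 1 − 6Σd² / [n(n²−1)] = 1 − 6×12 / (7×48) = 1 − 72/336 ≈ 0.786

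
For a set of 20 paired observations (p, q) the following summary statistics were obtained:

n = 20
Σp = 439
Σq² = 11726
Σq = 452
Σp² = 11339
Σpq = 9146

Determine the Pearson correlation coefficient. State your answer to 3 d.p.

r = (nΣpq − ΣpΣq) / √[(nΣp² − (Σp)²)(nΣq² − (Σq)²)]
Numerator: 20×9146 − 439×452 = -15508
Denominator: √[(226780 − 192721)(234520 − 204304)] = √[34059 × 30216] = 32080.0054
r = -15508 / 32080.0054 ≈ -0.483

-0.483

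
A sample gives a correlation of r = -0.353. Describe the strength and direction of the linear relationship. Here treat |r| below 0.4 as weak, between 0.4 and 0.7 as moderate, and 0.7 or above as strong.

r = -0.353 < 0 so the relationship is negative.
|r| = 0.353, which falls in the weak range.

weak negative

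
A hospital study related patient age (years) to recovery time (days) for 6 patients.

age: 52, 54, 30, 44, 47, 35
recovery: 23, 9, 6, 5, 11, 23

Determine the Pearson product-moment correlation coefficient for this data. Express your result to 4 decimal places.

0.1077

n = 6, Σx = 262, Σy = 77, Σx² = 11890, Σy² = 1321, Σxy = 3404
nΣxy − ΣxΣy = 20424 − 20174 = 250
nΣx² − (Σx)² = 71340 − 68644 = 2696; nΣy² − (Σy)² = 7926 − 5929 = 1997
r = 250 / √(2696 × 1997) = 250 / 2320.3258 ≈ 0.1077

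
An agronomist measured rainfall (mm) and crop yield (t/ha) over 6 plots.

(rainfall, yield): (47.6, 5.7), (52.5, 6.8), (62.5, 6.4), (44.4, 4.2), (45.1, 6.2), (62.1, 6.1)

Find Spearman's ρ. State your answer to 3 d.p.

0.600

Rank rainfall: 3, 4, 6, 1, 2, 5
Rank yield: 2, 6, 5, 1, 4, 3
d = rank(rainfall) − rank(yield): 1, -2, 1, 0, -2, 2; Σd² = 14
ρ = 1 − 6Σd² / [n(n²−1)] = 1 − 6×14 / (6×35) = 1 − 84/210 ≈ 0.600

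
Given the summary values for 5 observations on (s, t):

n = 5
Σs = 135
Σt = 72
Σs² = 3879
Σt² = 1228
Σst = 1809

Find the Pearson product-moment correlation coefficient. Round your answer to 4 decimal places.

r = (nΣst − ΣsΣt) / √[(nΣs² − (Σs)²)(nΣt² − (Σt)²)]
Numerator: 5×1809 − 135×72 = -675
Denominator: √[(19395 − 18225)(6140 − 5184)] = √[1170 × 956] = 1057.6011
r = -675 / 1057.6011 ≈ -0.6382

-0.6382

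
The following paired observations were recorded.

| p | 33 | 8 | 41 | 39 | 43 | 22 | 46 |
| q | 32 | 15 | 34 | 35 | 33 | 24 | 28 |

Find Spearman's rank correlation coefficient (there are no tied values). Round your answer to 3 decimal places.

0.500

Rank p: 3, 1, 5, 4, 6, 2, 7
Rank q: 4, 1, 6, 7, 5, 2, 3
d = rank(p) − rank(q): -1, 0, -1, -3, 1, 0, 4; Σd² = 28
ρ = 1 − 6Σd² / [n(n²−1)] = 1 − 6×28 / (7×48) = 1 − 168/336 ≈ 0.500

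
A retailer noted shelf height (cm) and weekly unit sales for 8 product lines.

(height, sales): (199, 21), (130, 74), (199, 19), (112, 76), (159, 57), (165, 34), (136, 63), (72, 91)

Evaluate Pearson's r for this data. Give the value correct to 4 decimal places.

-0.9624

n = 8, Σx = 1172, Σy = 435, Σx² = 184832, Σy² = 28709, Σxy = 55885
nΣxy − ΣxΣy = 447080 − 509820 = -62740
nΣx² − (Σx)² = 1478656 − 1373584 = 105072; nΣy² − (Σy)² = 229672 − 189225 = 40447
r = -62740 / √(105072 × 40447) = -62740 / 65190.8520 ≈ -0.9624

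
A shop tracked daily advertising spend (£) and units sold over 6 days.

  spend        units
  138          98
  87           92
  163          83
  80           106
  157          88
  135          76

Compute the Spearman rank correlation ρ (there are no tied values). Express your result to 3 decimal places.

Rank spend: 4, 2, 6, 1, 5, 3
Rank units: 5, 4, 2, 6, 3, 1
d = rank(spend) − rank(units): -1, -2, 4, -5, 2, 2; Σd² = 54
ρ = 1 − 6Σd² / [n(n²−1)] = 1 − 6×54 / (6×35) = 1 − 324/210 ≈ -0.543

-0.543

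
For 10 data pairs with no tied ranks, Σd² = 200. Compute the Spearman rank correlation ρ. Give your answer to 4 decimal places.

-0.2121

ρ = 1 − 6Σd² / [n(n²−1)] = 1 − 6×200 / (10×99)
  = 1 − 1200/990 = 1 − 1.21212 ≈ -0.2121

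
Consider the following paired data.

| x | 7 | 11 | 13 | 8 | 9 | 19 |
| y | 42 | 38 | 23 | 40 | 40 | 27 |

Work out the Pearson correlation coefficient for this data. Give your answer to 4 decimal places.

n = 6, Σx = 67, Σy = 210, Σx² = 845, Σy² = 7666, Σxy = 2204
nΣxy − ΣxΣy = 13224 − 14070 = -846
nΣx² − (Σx)² = 5070 − 4489 = 581; nΣy² − (Σy)² = 45996 − 44100 = 1896
r = -846 / √(581 × 1896) = -846 / 1049.5599 ≈ -0.8061

-0.8061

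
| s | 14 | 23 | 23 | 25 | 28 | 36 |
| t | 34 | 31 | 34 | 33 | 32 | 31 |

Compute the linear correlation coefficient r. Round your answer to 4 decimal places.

n = 6, Σs = 149, Σt = 195, Σs² = 3959, Σt² = 6347, Σst = 4808
nΣst − ΣsΣt = 28848 − 29055 = -207
nΣs² − (Σs)² = 23754 − 22201 = 1553; nΣt² − (Σt)² = 38082 − 38025 = 57
r = -207 / √(1553 × 57) = -207 / 297.5248 ≈ -0.6957

-0.6957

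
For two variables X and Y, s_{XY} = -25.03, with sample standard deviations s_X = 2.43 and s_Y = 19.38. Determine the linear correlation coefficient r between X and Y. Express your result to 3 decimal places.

r = Cov(X,Y) / (s_X · s_Y) = -25.03 / (2.43 × 19.38)
  = -25.03 / 47.0934 ≈ -0.531

-0.531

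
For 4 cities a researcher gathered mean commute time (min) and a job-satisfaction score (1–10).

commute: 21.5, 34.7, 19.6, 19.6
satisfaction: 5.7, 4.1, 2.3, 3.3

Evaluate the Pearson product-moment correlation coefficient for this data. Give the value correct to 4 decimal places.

0.2321

n = 4, Σx = 95.4, Σy = 15.4, Σx² = 2434.66, Σy² = 65.48, Σxy = 374.58
nΣxy − ΣxΣy = 1498.32 − 1469.16 = 29.16
nΣx² − (Σx)² = 9738.64 − 9101.16 = 637.48; nΣy² − (Σy)² = 261.92 − 237.16 = 24.76
r = 29.16 / √(637.48 × 24.76) = 29.16 / 125.6344 ≈ 0.2321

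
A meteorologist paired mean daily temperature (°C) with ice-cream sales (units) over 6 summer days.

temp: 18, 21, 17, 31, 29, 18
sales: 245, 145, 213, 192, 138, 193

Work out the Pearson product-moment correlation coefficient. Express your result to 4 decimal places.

n = 6, Σx = 134, Σy = 1126, Σx² = 3180, Σy² = 219576, Σxy = 24504
nΣxy − ΣxΣy = 147024 − 150884 = -3860
nΣx² − (Σx)² = 19080 − 17956 = 1124; nΣy² − (Σy)² = 1317456 − 1267876 = 49580
r = -3860 / √(1124 × 49580) = -3860 / 7465.1135 ≈ -0.5171

-0.5171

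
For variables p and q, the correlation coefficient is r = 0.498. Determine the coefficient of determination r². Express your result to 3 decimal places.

0.248

r² = (0.498)² = 0.248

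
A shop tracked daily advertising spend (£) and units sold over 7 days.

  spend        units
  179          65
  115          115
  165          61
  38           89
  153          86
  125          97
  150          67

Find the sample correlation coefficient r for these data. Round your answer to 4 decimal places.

-0.5408

n = 7, Σx = 925, Σy = 580, Σx² = 135469, Σy² = 50386, Σxy = 73640
nΣxy − ΣxΣy = 515480 − 536500 = -21020
nΣx² − (Σx)² = 948283 − 855625 = 92658; nΣy² − (Σy)² = 352702 − 336400 = 16302
r = -21020 / √(92658 × 16302) = -21020 / 38865.2893 ≈ -0.5408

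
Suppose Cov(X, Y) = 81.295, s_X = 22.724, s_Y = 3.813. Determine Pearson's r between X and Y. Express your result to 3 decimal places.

r = Cov(X,Y) / (s_X · s_Y) = 81.295 / (22.724 × 3.813)
  = 81.295 / 86.6466 ≈ 0.938

0.938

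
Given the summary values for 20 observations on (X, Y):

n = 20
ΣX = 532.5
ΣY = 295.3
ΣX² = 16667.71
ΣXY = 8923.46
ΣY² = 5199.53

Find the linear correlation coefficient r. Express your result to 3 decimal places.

0.734

r = (nΣXY − ΣXΣY) / √[(nΣX² − (ΣX)²)(nΣY² − (ΣY)²)]
Numerator: 20×8923.46 − 532.5×295.3 = 21221.95
Denominator: √[(333354.2 − 283556.25)(103990.6 − 87202.09)] = √[49797.95 × 16788.51] = 28914.2418
r = 21221.95 / 28914.2418 ≈ 0.734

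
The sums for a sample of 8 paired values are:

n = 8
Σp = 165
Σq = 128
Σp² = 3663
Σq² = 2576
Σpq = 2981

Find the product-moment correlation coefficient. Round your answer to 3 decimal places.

r = (nΣpq − ΣpΣq) / √[(nΣp² − (Σp)²)(nΣq² − (Σq)²)]
Numerator: 8×2981 − 165×128 = 2728
Denominator: √[(29304 − 27225)(20608 − 16384)] = √[2079 × 4224] = 2963.3927
r = 2728 / 2963.3927 ≈ 0.921

0.921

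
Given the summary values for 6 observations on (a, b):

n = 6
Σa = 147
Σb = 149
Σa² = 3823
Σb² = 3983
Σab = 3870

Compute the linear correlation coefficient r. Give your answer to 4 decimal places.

r = (nΣab − ΣaΣb) / √[(nΣa² − (Σa)²)(nΣb² − (Σb)²)]
Numerator: 6×3870 − 147×149 = 1317
Denominator: √[(22938 − 21609)(23898 − 22201)] = √[1329 × 1697] = 1501.7700
r = 1317 / 1501.7700 ≈ 0.8770

0.8770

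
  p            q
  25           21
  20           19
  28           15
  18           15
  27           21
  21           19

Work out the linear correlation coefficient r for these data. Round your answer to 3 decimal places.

n = 6, Σp = 139, Σq = 110, Σp² = 3303, Σq² = 2054, Σpq = 2561
nΣpq − ΣpΣq = 15366 − 15290 = 76
nΣp² − (Σp)² = 19818 − 19321 = 497; nΣq² − (Σq)² = 12324 − 12100 = 224
r = 76 / √(497 × 224) = 76 / 333.6585 ≈ 0.228

0.228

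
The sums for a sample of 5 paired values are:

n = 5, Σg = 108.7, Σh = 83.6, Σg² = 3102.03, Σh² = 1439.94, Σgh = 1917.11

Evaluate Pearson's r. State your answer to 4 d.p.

r = (nΣgh − ΣgΣh) / √[(nΣg² − (Σg)²)(nΣh² − (Σh)²)]
Numerator: 5×1917.11 − 108.7×83.6 = 498.23
Denominator: √[(15510.15 − 11815.69)(7199.7 − 6988.96)] = √[3694.46 × 210.74] = 882.3664
r = 498.23 / 882.3664 ≈ 0.5647

0.5647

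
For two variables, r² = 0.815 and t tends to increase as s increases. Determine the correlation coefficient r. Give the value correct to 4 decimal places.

|r| = √0.815 = 0.9028
The association is positive, so r = 0.9028.

0.9028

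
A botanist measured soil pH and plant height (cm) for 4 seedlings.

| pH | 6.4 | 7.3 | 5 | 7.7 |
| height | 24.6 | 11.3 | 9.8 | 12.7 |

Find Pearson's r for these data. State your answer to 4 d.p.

n = 4, Σx = 26.4, Σy = 58.4, Σx² = 178.54, Σy² = 990.18, Σxy = 386.72
nΣxy − ΣxΣy = 1546.88 − 1541.76 = 5.12
nΣx² − (Σx)² = 714.16 − 696.96 = 17.2; nΣy² − (Σy)² = 3960.72 − 3410.56 = 550.16
r = 5.12 / √(17.2 × 550.16) = 5.12 / 97.2767 ≈ 0.0526

0.0526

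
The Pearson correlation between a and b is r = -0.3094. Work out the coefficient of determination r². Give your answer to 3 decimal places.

r² = (-0.3094)² = 0.096

0.096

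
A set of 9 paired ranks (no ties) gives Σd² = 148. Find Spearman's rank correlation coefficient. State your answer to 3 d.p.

-0.233

ρ = 1 − 6Σd² / [n(n²−1)] = 1 − 6×148 / (9×80)
  = 1 − 888/720 = 1 − 1.2333 ≈ -0.233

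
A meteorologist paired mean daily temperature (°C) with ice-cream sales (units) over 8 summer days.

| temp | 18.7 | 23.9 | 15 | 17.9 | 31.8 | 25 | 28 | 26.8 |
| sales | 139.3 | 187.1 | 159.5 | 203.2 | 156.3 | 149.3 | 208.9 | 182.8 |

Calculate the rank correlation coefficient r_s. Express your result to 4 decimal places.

Rank temp: 3, 4, 1, 2, 8, 5, 7, 6
Rank sales: 1, 6, 4, 7, 3, 2, 8, 5
d = rank(temp) − rank(sales): 2, -2, -3, -5, 5, 3, -1, 1; Σd² = 78
ρ = 1 − 6Σd² / [n(n²−1)] = 1 − 6×78 / (8×63) = 1 − 468/504 ≈ 0.0714

0.0714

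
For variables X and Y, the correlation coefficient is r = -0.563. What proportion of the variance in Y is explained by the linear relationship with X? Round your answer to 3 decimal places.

r² = (-0.563)² = 0.317

0.317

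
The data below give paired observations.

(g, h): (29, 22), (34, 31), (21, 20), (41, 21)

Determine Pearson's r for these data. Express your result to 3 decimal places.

n = 4, Σg = 125, Σh = 94, Σg² = 4119, Σh² = 2286, Σgh = 2973
nΣgh − ΣgΣh = 11892 − 11750 = 142
nΣg² − (Σg)² = 16476 − 15625 = 851; nΣh² − (Σh)² = 9144 − 8836 = 308
r = 142 / √(851 × 308) = 142 / 511.9648 ≈ 0.277

0.277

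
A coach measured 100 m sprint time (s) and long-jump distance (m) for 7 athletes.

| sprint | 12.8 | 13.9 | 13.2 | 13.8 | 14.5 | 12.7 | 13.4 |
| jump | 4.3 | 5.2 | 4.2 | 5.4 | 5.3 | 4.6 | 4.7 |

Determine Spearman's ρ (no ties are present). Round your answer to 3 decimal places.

0.750

Rank sprint: 2, 6, 3, 5, 7, 1, 4
Rank jump: 2, 5, 1, 7, 6, 3, 4
d = rank(sprint) − rank(jump): 0, 1, 2, -2, 1, -2, 0; Σd² = 14
ρ = 1 − 6Σd² / [n(n²−1)] = 1 − 6×14 / (7×48) = 1 − 84/336 ≈ 0.750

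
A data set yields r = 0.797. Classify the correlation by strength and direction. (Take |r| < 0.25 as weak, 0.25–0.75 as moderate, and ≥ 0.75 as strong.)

strong positive

r = 0.797 > 0 so the relationship is positive.
|r| = 0.797, which falls in the strong range.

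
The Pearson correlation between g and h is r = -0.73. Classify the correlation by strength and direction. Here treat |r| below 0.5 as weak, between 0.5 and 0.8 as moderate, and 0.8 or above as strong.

r = -0.73 < 0 so the relationship is negative.
|r| = 0.73, which falls in the moderate range.

moderate negative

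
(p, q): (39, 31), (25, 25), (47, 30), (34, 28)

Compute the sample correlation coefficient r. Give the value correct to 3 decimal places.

n = 4, Σp = 145, Σq = 114, Σp² = 5511, Σq² = 3270, Σpq = 4196
nΣpq − ΣpΣq = 16784 − 16530 = 254
nΣp² − (Σp)² = 22044 − 21025 = 1019; nΣq² − (Σq)² = 13080 − 12996 = 84
r = 254 / √(1019 × 84) = 254 / 292.5679 ≈ 0.868

0.868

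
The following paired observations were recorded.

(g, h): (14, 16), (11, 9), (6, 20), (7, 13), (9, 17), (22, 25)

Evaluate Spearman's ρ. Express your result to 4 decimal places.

Rank g: 5, 4, 1, 2, 3, 6
Rank h: 3, 1, 5, 2, 4, 6
d = rank(g) − rank(h): 2, 3, -4, 0, -1, 0; Σd² = 30
ρ = 1 − 6Σd² / [n(n²−1)] = 1 − 6×30 / (6×35) = 1 − 180/210 ≈ 0.1429

0.1429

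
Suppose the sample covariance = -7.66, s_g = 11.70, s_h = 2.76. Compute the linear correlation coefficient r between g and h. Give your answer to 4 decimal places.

r = Cov(g,h) / (s_g · s_h) = -7.66 / (11.70 × 2.76)
  = -7.66 / 32.2920 ≈ -0.2372

-0.2372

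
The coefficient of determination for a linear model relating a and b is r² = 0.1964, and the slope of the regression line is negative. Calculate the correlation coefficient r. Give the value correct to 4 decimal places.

|r| = √0.1964 = 0.4432
The association is negative, so r = −0.4432.

-0.4432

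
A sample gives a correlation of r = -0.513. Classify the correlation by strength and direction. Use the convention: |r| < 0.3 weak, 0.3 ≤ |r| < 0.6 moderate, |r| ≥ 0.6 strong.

r = -0.513 < 0 so the relationship is negative.
|r| = 0.513, which falls in the moderate range.

moderate negative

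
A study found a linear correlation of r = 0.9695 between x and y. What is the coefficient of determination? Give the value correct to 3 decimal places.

0.940

r² = (0.9695)² = 0.940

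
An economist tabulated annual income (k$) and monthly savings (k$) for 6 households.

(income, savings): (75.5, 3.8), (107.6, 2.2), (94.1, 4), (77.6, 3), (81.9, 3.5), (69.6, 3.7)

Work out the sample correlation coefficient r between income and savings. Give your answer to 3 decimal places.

n = 6, Σx = 506.3, Σy = 20.2, Σx² = 43706.35, Σy² = 70.22, Σxy = 1676.99
nΣxy − ΣxΣy = 10061.94 − 10227.26 = -165.32
nΣx² − (Σx)² = 262238.1 − 256339.69 = 5898.41; nΣy² − (Σy)² = 421.32 − 408.04 = 13.28
r = -165.32 / √(5898.41 × 13.28) = -165.32 / 279.8766 ≈ -0.591

-0.591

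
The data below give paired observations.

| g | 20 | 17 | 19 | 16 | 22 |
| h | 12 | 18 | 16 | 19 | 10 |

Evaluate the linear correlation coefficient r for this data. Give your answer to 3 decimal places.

-0.973

n = 5, Σg = 94, Σh = 75, Σg² = 1790, Σh² = 1185, Σgh = 1374
nΣgh − ΣgΣh = 6870 − 7050 = -180
nΣg² − (Σg)² = 8950 − 8836 = 114; nΣh² − (Σh)² = 5925 − 5625 = 300
r = -180 / √(114 × 300) = -180 / 184.9324 ≈ -0.973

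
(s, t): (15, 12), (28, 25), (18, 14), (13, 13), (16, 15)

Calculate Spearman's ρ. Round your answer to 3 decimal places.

Rank s: 2, 5, 4, 1, 3
Rank t: 1, 5, 3, 2, 4
d = rank(s) − rank(t): 1, 0, 1, -1, -1; Σd² = 4
ρ = 1 − 6Σd² / [n(n²−1)] = 1 − 6×4 / (5×24) = 1 − 24/120 ≈ 0.800

0.800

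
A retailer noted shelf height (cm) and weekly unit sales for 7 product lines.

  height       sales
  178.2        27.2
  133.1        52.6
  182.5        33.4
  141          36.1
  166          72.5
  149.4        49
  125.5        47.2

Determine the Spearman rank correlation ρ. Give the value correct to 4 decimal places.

-0.4286

Rank height: 6, 2, 7, 3, 5, 4, 1
Rank sales: 1, 6, 2, 3, 7, 5, 4
d = rank(height) − rank(sales): 5, -4, 5, 0, -2, -1, -3; Σd² = 80
ρ = 1 − 6Σd² / [n(n²−1)] = 1 − 6×80 / (7×48) = 1 − 480/336 ≈ -0.4286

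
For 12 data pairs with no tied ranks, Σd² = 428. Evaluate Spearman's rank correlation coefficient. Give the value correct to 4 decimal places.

-0.4965

ρ = 1 − 6Σd² / [n(n²−1)] = 1 − 6×428 / (12×143)
  = 1 − 2568/1716 = 1 − 1.49650 ≈ -0.4965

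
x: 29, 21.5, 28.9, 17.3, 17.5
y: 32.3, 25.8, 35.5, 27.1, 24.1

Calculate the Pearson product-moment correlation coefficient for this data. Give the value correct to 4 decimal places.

0.9063

n = 5, Σx = 114.2, Σy = 144.8, Σx² = 2744, Σy² = 4284.4, Σxy = 3407.93
nΣxy − ΣxΣy = 17039.65 − 16536.16 = 503.49
nΣx² − (Σx)² = 13720 − 13041.64 = 678.36; nΣy² − (Σy)² = 21422 − 20967.04 = 454.96
r = 503.49 / √(678.36 × 454.96) = 503.49 / 555.5418 ≈ 0.9063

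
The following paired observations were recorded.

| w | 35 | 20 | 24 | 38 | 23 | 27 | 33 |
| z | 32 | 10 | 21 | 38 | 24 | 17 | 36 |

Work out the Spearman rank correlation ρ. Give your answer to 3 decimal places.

Rank w: 6, 1, 3, 7, 2, 4, 5
Rank z: 5, 1, 3, 7, 4, 2, 6
d = rank(w) − rank(z): 1, 0, 0, 0, -2, 2, -1; Σd² = 10
ρ = 1 − 6Σd² / [n(n²−1)] = 1 − 6×10 / (7×48) = 1 − 60/336 ≈ 0.821

0.821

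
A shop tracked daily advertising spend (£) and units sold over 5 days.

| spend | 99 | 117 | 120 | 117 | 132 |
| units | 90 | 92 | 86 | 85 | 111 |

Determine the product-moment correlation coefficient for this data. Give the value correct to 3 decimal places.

0.607

n = 5, Σx = 585, Σy = 464, Σx² = 69003, Σy² = 43506, Σxy = 54591
nΣxy − ΣxΣy = 272955 − 271440 = 1515
nΣx² − (Σx)² = 345015 − 342225 = 2790; nΣy² − (Σy)² = 217530 − 215296 = 2234
r = 1515 / √(2790 × 2234) = 1515 / 2496.5696 ≈ 0.607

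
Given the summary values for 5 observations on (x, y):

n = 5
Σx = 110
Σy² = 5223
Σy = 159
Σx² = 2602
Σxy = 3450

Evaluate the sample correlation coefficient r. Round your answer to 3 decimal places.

r = (nΣxy − ΣxΣy) / √[(nΣx² − (Σx)²)(nΣy² − (Σy)²)]
Numerator: 5×3450 − 110×159 = -240
Denominator: √[(13010 − 12100)(26115 − 25281)] = √[910 × 834] = 871.1716
r = -240 / 871.1716 ≈ -0.275

-0.275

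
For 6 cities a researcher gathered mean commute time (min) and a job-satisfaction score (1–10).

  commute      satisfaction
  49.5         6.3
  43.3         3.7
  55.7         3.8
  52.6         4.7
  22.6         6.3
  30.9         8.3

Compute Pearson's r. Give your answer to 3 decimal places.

n = 6, Σx = 254.6, Σy = 33.1, Σx² = 11659.96, Σy² = 198.49, Σxy = 1329.79
nΣxy − ΣxΣy = 7978.74 − 8427.26 = -448.52
nΣx² − (Σx)² = 69959.76 − 64821.16 = 5138.6; nΣy² − (Σy)² = 1190.94 − 1095.61 = 95.33
r = -448.52 / √(5138.6 × 95.33) = -448.52 / 699.9019 ≈ -0.641

-0.641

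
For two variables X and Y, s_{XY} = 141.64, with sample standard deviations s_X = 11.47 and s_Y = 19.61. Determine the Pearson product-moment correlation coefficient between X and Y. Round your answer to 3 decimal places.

r = Cov(X,Y) / (s_X · s_Y) = 141.64 / (11.47 × 19.61)
  = 141.64 / 224.9267 ≈ 0.630

0.630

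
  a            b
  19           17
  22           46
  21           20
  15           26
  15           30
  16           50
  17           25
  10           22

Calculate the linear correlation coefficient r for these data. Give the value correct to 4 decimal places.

0.1768

n = 8, Σa = 135, Σb = 236, Σa² = 2381, Σb² = 7990, Σab = 4040
nΣab − ΣaΣb = 32320 − 31860 = 460
nΣa² − (Σa)² = 19048 − 18225 = 823; nΣb² − (Σb)² = 63920 − 55696 = 8224
r = 460 / √(823 × 8224) = 460 / 2601.6057 ≈ 0.1768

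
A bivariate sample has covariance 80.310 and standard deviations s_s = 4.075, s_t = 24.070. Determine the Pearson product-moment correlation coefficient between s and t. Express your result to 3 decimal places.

0.819

r = Cov(s,t) / (s_s · s_t) = 80.310 / (4.075 × 24.070)
  = 80.310 / 98.0853 ≈ 0.819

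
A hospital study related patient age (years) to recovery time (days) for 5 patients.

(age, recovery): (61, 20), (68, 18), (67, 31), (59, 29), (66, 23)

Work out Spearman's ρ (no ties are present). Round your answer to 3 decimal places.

Rank age: 2, 5, 4, 1, 3
Rank recovery: 2, 1, 5, 4, 3
d = rank(age) − rank(recovery): 0, 4, -1, -3, 0; Σd² = 26
ρ = 1 − 6Σd² / [n(n²−1)] = 1 − 6×26 / (5×24) = 1 − 156/120 ≈ -0.300

-0.300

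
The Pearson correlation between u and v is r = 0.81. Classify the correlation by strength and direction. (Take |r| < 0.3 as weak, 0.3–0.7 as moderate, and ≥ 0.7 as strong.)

strong positive

r = 0.81 > 0 so the relationship is positive.
|r| = 0.81, which falls in the strong range.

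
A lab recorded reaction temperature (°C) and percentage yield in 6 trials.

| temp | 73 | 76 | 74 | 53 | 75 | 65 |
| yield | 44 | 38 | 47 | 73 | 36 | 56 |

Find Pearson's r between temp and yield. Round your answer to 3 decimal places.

-0.975

n = 6, Σx = 416, Σy = 294, Σx² = 29240, Σy² = 15350, Σxy = 19787
nΣxy − ΣxΣy = 118722 − 122304 = -3582
nΣx² − (Σx)² = 175440 − 173056 = 2384; nΣy² − (Σy)² = 92100 − 86436 = 5664
r = -3582 / √(2384 × 5664) = -3582 / 3674.6396 ≈ -0.975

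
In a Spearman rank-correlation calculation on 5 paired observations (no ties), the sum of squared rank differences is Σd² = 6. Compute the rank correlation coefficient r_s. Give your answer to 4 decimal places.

0.7000

ρ = 1 − 6Σd² / [n(n²−1)] = 1 − 6×6 / (5×24)
  = 1 − 36/120 = 1 − 0.30000 ≈ 0.7000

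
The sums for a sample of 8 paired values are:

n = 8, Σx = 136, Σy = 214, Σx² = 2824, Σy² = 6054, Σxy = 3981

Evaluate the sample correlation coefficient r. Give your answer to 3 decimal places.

r = (nΣxy − ΣxΣy) / √[(nΣx² − (Σx)²)(nΣy² − (Σy)²)]
Numerator: 8×3981 − 136×214 = 2744
Denominator: √[(22592 − 18496)(48432 − 45796)] = √[4096 × 2636] = 3285.8874
r = 2744 / 3285.8874 ≈ 0.835

0.835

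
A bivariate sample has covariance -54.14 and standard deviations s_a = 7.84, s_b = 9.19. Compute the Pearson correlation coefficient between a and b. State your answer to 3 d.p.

-0.751

r = Cov(a,b) / (s_a · s_b) = -54.14 / (7.84 × 9.19)
  = -54.14 / 72.0496 ≈ -0.751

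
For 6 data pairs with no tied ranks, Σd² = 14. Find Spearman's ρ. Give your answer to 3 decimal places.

ρ = 1 − 6Σd² / [n(n²−1)] = 1 − 6×14 / (6×35)
  = 1 − 84/210 = 1 − 0.4000 ≈ 0.600

0.600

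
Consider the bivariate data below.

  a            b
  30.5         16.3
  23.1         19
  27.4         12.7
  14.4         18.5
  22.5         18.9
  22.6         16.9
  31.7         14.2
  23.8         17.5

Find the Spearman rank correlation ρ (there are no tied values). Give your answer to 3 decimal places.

-0.714

Rank a: 7, 4, 6, 1, 2, 3, 8, 5
Rank b: 3, 8, 1, 6, 7, 4, 2, 5
d = rank(a) − rank(b): 4, -4, 5, -5, -5, -1, 6, 0; Σd² = 144
ρ = 1 − 6Σd² / [n(n²−1)] = 1 − 6×144 / (8×63) = 1 − 864/504 ≈ -0.714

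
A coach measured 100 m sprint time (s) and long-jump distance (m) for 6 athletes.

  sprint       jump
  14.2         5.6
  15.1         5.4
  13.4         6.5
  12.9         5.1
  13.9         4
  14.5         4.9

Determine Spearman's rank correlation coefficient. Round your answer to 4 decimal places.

-0.0857

Rank sprint: 4, 6, 2, 1, 3, 5
Rank jump: 5, 4, 6, 3, 1, 2
d = rank(sprint) − rank(jump): -1, 2, -4, -2, 2, 3; Σd² = 38
ρ = 1 − 6Σd² / [n(n²−1)] = 1 − 6×38 / (6×35) = 1 − 228/210 ≈ -0.0857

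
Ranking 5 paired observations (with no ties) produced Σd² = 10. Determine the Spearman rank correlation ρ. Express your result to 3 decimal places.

ρ = 1 − 6Σd² / [n(n²−1)] = 1 − 6×10 / (5×24)
  = 1 − 60/120 = 1 − 0.5000 ≈ 0.500

0.500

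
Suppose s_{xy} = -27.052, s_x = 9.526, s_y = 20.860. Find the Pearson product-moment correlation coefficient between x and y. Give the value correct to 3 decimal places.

-0.136

r = Cov(x,y) / (s_x · s_y) = -27.052 / (9.526 × 20.860)
  = -27.052 / 198.7124 ≈ -0.136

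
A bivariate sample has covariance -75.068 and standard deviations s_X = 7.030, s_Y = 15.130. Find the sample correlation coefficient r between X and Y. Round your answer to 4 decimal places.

-0.7058

r = Cov(X,Y) / (s_X · s_Y) = -75.068 / (7.030 × 15.130)
  = -75.068 / 106.3639 ≈ -0.7058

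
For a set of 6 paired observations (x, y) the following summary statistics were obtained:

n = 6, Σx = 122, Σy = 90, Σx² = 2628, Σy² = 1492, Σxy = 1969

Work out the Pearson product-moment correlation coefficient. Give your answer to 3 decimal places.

0.961

r = (nΣxy − ΣxΣy) / √[(nΣx² − (Σx)²)(nΣy² − (Σy)²)]
Numerator: 6×1969 − 122×90 = 834
Denominator: √[(15768 − 14884)(8952 − 8100)] = √[884 × 852] = 867.8525
r = 834 / 867.8525 ≈ 0.961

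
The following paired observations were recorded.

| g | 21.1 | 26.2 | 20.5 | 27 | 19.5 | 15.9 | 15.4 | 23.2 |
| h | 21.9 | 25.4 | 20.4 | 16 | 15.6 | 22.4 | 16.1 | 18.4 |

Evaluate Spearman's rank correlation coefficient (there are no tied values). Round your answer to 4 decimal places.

0.0952

Rank g: 5, 7, 4, 8, 3, 2, 1, 6
Rank h: 6, 8, 5, 2, 1, 7, 3, 4
d = rank(g) − rank(h): -1, -1, -1, 6, 2, -5, -2, 2; Σd² = 76
ρ = 1 − 6Σd² / [n(n²−1)] = 1 − 6×76 / (8×63) = 1 − 456/504 ≈ 0.0952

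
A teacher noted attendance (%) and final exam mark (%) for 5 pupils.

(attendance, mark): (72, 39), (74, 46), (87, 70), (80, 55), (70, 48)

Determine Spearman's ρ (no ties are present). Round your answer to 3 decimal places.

0.700

Rank attendance: 2, 3, 5, 4, 1
Rank mark: 1, 2, 5, 4, 3
d = rank(attendance) − rank(mark): 1, 1, 0, 0, -2; Σd² = 6
ρ = 1 − 6Σd² / [n(n²−1)] = 1 − 6×6 / (5×24) = 1 − 36/120 ≈ 0.700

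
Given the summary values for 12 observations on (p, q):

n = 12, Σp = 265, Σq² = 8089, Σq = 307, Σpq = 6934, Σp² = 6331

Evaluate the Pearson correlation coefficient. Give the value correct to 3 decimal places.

r = (nΣpq − ΣpΣq) / √[(nΣp² − (Σp)²)(nΣq² − (Σq)²)]
Numerator: 12×6934 − 265×307 = 1853
Denominator: √[(75972 − 70225)(97068 − 94249)] = √[5747 × 2819] = 4025.0209
r = 1853 / 4025.0209 ≈ 0.460

0.460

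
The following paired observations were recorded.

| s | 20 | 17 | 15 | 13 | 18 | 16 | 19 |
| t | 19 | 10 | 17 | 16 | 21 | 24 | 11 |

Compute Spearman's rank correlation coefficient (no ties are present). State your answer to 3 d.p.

Rank s: 7, 4, 2, 1, 5, 3, 6
Rank t: 5, 1, 4, 3, 6, 7, 2
d = rank(s) − rank(t): 2, 3, -2, -2, -1, -4, 4; Σd² = 54
ρ = 1 − 6Σd² / [n(n²−1)] = 1 − 6×54 / (7×48) = 1 − 324/336 ≈ 0.036

0.036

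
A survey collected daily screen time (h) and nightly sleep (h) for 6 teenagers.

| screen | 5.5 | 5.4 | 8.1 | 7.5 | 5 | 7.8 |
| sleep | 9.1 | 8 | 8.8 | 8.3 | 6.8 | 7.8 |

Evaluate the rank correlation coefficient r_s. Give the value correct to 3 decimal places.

0.429

Rank screen: 3, 2, 6, 4, 1, 5
Rank sleep: 6, 3, 5, 4, 1, 2
d = rank(screen) − rank(sleep): -3, -1, 1, 0, 0, 3; Σd² = 20
ρ = 1 − 6Σd² / [n(n²−1)] = 1 − 6×20 / (6×35) = 1 − 120/210 ≈ 0.429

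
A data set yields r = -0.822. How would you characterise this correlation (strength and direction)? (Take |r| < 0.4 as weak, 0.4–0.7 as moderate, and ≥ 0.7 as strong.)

r = -0.822 < 0 so the relationship is negative.
|r| = 0.822, which falls in the strong range.

strong negative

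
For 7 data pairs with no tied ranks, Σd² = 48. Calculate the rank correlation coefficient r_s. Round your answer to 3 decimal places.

ρ = 1 − 6Σd² / [n(n²−1)] = 1 − 6×48 / (7×48)
  = 1 − 288/336 = 1 − 0.8571 ≈ 0.143

0.143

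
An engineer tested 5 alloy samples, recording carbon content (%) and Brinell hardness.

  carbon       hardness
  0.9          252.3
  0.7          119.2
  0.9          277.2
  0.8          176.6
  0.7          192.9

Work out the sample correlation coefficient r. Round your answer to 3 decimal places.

n = 5, Σx = 4, Σy = 1018.2, Σx² = 3.24, Σy² = 223101.74, Σxy = 836.3
nΣxy − ΣxΣy = 4181.5 − 4072.8 = 108.7
nΣx² − (Σx)² = 16.2 − 16 = 0.2; nΣy² − (Σy)² = 1115508.7 − 1036731.24 = 78777.46
r = 108.7 / √(0.2 × 78777.46) = 108.7 / 125.5209 ≈ 0.866

0.866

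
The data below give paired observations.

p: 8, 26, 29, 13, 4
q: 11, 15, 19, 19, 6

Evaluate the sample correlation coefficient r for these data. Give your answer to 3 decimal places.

n = 5, Σp = 80, Σq = 70, Σp² = 1766, Σq² = 1104, Σpq = 1300
nΣpq − ΣpΣq = 6500 − 5600 = 900
nΣp² − (Σp)² = 8830 − 6400 = 2430; nΣq² − (Σq)² = 5520 − 4900 = 620
r = 900 / √(2430 × 620) = 900 / 1227.4364 ≈ 0.733

0.733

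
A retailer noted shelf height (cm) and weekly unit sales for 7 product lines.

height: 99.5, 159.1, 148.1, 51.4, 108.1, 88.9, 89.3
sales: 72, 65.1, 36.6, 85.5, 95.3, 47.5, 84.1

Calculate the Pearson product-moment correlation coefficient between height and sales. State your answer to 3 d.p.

-0.491

n = 7, Σx = 744.4, Σy = 486.1, Σx² = 87351.94, Σy² = 36482.97, Σxy = 49371.38
nΣxy − ΣxΣy = 345599.66 − 361852.84 = -16253.18
nΣx² − (Σx)² = 611463.58 − 554131.36 = 57332.22; nΣy² − (Σy)² = 255380.79 − 236293.21 = 19087.58
r = -16253.18 / √(57332.22 × 19087.58) = -16253.18 / 33080.7094 ≈ -0.491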